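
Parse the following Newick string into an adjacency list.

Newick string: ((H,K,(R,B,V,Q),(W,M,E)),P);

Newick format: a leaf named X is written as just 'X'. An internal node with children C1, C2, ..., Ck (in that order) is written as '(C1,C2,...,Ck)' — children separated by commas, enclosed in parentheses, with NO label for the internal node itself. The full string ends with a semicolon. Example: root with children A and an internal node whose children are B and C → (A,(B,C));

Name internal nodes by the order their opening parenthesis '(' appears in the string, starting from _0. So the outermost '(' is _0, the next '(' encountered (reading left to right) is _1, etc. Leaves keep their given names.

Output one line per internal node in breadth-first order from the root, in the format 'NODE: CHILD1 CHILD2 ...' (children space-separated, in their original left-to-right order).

Input: ((H,K,(R,B,V,Q),(W,M,E)),P);
Scanning left-to-right, naming '(' by encounter order:
  pos 0: '(' -> open internal node _0 (depth 1)
  pos 1: '(' -> open internal node _1 (depth 2)
  pos 6: '(' -> open internal node _2 (depth 3)
  pos 14: ')' -> close internal node _2 (now at depth 2)
  pos 16: '(' -> open internal node _3 (depth 3)
  pos 22: ')' -> close internal node _3 (now at depth 2)
  pos 23: ')' -> close internal node _1 (now at depth 1)
  pos 26: ')' -> close internal node _0 (now at depth 0)
Total internal nodes: 4
BFS adjacency from root:
  _0: _1 P
  _1: H K _2 _3
  _2: R B V Q
  _3: W M E

Answer: _0: _1 P
_1: H K _2 _3
_2: R B V Q
_3: W M E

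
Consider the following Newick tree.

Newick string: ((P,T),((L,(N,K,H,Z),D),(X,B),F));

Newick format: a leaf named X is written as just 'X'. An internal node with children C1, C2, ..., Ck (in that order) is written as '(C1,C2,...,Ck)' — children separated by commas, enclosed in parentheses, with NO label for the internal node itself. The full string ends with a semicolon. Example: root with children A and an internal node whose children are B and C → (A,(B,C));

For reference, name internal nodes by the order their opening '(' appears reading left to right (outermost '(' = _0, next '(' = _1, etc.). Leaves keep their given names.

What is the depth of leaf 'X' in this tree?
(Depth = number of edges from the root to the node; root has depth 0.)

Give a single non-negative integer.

Newick: ((P,T),((L,(N,K,H,Z),D),(X,B),F));
Naming internals by '(' encounter order: outermost '(' = _0, next = _1, ...
Query node: X
Path from root: _0 -> _2 -> _5 -> X
Depth of X: 3 (number of edges from root)

Answer: 3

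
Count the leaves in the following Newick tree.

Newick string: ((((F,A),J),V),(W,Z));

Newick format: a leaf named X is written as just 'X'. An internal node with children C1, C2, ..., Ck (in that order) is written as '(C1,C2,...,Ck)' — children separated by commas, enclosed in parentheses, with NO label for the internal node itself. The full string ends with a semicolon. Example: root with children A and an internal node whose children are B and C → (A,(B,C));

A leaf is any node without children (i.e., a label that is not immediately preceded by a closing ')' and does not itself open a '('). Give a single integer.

Newick: ((((F,A),J),V),(W,Z));
Scan left-to-right; a leaf is any maximal label run not followed by '(':
  pos 4: leaf 'F' → count = 1
  pos 6: leaf 'A' → count = 2
  pos 9: leaf 'J' → count = 3
  pos 12: leaf 'V' → count = 4
  pos 16: leaf 'W' → count = 5
  pos 18: leaf 'Z' → count = 6
Total leaves: 6

Answer: 6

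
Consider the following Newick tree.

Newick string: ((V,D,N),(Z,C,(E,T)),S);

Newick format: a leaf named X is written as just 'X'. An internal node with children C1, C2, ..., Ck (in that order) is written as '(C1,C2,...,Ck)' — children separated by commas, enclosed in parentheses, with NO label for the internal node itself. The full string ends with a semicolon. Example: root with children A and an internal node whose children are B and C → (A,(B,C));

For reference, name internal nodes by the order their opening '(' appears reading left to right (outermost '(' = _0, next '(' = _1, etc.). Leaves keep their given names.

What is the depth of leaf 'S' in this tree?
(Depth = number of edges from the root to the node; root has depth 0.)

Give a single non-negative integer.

Newick: ((V,D,N),(Z,C,(E,T)),S);
Naming internals by '(' encounter order: outermost '(' = _0, next = _1, ...
Query node: S
Path from root: _0 -> S
Depth of S: 1 (number of edges from root)

Answer: 1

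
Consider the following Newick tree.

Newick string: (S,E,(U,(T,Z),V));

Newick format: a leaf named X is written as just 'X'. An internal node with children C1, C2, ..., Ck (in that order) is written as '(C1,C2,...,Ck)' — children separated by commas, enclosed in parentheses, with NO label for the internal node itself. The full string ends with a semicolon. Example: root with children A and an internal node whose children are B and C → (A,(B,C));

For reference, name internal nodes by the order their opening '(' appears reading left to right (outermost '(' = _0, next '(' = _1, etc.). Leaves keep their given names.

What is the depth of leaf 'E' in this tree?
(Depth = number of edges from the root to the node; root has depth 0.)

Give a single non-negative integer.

Newick: (S,E,(U,(T,Z),V));
Naming internals by '(' encounter order: outermost '(' = _0, next = _1, ...
Query node: E
Path from root: _0 -> E
Depth of E: 1 (number of edges from root)

Answer: 1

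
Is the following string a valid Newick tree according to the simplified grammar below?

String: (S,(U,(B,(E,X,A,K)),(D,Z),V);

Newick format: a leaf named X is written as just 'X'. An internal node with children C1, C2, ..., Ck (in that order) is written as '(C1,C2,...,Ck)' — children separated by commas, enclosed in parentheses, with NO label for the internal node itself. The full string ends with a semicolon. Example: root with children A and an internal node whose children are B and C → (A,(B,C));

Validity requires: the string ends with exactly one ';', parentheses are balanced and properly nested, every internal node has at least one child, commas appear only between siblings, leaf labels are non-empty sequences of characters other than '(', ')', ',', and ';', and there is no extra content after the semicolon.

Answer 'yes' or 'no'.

Answer: no

Derivation:
Input: (S,(U,(B,(E,X,A,K)),(D,Z),V);
Paren balance: 5 '(' vs 4 ')' MISMATCH
Ends with single ';': True
Full parse: FAILS (expected , or ) at pos 28)
Valid: False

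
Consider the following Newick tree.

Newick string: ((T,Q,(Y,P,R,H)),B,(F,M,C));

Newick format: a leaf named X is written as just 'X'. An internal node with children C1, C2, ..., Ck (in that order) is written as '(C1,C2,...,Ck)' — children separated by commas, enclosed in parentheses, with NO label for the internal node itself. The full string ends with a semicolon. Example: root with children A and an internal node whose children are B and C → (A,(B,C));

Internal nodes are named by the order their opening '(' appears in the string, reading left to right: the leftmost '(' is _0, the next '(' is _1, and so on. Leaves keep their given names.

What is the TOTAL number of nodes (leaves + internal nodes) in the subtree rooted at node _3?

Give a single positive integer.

Newick: ((T,Q,(Y,P,R,H)),B,(F,M,C));
Locate _3: it is the '(' at position 19 (the 4th '(' reading left to right).
Query: subtree rooted at _3
_3: subtree_size = 1 + 3
  F: subtree_size = 1 + 0
  M: subtree_size = 1 + 0
  C: subtree_size = 1 + 0
Total subtree size of _3: 4

Answer: 4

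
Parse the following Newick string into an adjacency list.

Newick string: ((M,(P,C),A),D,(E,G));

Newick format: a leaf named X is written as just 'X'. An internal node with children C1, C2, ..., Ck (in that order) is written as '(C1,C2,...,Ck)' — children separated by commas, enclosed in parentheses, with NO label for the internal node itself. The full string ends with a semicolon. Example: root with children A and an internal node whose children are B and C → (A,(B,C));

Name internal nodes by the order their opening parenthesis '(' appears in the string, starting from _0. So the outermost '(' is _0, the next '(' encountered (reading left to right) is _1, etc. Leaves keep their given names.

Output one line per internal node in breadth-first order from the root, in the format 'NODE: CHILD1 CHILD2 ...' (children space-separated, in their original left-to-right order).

Input: ((M,(P,C),A),D,(E,G));
Scanning left-to-right, naming '(' by encounter order:
  pos 0: '(' -> open internal node _0 (depth 1)
  pos 1: '(' -> open internal node _1 (depth 2)
  pos 4: '(' -> open internal node _2 (depth 3)
  pos 8: ')' -> close internal node _2 (now at depth 2)
  pos 11: ')' -> close internal node _1 (now at depth 1)
  pos 15: '(' -> open internal node _3 (depth 2)
  pos 19: ')' -> close internal node _3 (now at depth 1)
  pos 20: ')' -> close internal node _0 (now at depth 0)
Total internal nodes: 4
BFS adjacency from root:
  _0: _1 D _3
  _1: M _2 A
  _3: E G
  _2: P C

Answer: _0: _1 D _3
_1: M _2 A
_3: E G
_2: P C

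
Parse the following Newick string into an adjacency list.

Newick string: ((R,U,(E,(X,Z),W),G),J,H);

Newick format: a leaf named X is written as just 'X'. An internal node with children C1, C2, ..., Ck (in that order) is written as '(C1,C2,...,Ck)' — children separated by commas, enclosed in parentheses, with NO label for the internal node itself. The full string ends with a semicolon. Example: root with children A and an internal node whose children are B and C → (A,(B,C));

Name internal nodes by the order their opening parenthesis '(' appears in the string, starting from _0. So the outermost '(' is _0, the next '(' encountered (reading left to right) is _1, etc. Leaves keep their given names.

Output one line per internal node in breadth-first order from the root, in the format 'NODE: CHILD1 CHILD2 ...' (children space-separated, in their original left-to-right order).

Answer: _0: _1 J H
_1: R U _2 G
_2: E _3 W
_3: X Z

Derivation:
Input: ((R,U,(E,(X,Z),W),G),J,H);
Scanning left-to-right, naming '(' by encounter order:
  pos 0: '(' -> open internal node _0 (depth 1)
  pos 1: '(' -> open internal node _1 (depth 2)
  pos 6: '(' -> open internal node _2 (depth 3)
  pos 9: '(' -> open internal node _3 (depth 4)
  pos 13: ')' -> close internal node _3 (now at depth 3)
  pos 16: ')' -> close internal node _2 (now at depth 2)
  pos 19: ')' -> close internal node _1 (now at depth 1)
  pos 24: ')' -> close internal node _0 (now at depth 0)
Total internal nodes: 4
BFS adjacency from root:
  _0: _1 J H
  _1: R U _2 G
  _2: E _3 W
  _3: X Z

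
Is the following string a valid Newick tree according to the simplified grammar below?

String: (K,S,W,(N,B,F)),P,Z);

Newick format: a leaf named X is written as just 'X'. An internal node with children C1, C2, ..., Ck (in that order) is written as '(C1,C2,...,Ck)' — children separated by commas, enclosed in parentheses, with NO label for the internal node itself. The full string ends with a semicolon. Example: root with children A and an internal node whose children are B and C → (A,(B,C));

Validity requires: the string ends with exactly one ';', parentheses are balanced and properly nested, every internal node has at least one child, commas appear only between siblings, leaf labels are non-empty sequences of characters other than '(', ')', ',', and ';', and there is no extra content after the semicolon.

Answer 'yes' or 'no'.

Input: (K,S,W,(N,B,F)),P,Z);
Paren balance: 2 '(' vs 3 ')' MISMATCH
Ends with single ';': True
Full parse: FAILS (extra content after tree at pos 15)
Valid: False

Answer: no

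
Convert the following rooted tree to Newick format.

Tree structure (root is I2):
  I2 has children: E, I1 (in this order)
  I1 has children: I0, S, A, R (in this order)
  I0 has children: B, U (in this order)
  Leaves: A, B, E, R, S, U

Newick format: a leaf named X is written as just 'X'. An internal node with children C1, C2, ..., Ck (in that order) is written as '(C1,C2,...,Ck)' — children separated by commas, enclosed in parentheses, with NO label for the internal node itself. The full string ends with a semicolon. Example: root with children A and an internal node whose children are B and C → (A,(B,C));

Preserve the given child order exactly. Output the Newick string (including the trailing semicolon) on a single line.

internal I2 with children ['E', 'I1']
  leaf 'E' → 'E'
  internal I1 with children ['I0', 'S', 'A', 'R']
    internal I0 with children ['B', 'U']
      leaf 'B' → 'B'
      leaf 'U' → 'U'
    → '(B,U)'
    leaf 'S' → 'S'
    leaf 'A' → 'A'
    leaf 'R' → 'R'
  → '((B,U),S,A,R)'
→ '(E,((B,U),S,A,R))'
Final: (E,((B,U),S,A,R));

Answer: (E,((B,U),S,A,R));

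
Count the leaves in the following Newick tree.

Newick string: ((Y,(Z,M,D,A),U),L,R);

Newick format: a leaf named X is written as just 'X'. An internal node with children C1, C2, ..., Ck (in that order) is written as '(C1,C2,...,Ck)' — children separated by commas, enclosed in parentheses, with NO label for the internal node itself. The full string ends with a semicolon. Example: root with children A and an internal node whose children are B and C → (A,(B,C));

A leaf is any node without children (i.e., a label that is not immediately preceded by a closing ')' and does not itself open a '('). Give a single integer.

Answer: 8

Derivation:
Newick: ((Y,(Z,M,D,A),U),L,R);
Scan left-to-right; a leaf is any maximal label run not followed by '(':
  pos 2: leaf 'Y' → count = 1
  pos 5: leaf 'Z' → count = 2
  pos 7: leaf 'M' → count = 3
  pos 9: leaf 'D' → count = 4
  pos 11: leaf 'A' → count = 5
  pos 14: leaf 'U' → count = 6
  pos 17: leaf 'L' → count = 7
  pos 19: leaf 'R' → count = 8
Total leaves: 8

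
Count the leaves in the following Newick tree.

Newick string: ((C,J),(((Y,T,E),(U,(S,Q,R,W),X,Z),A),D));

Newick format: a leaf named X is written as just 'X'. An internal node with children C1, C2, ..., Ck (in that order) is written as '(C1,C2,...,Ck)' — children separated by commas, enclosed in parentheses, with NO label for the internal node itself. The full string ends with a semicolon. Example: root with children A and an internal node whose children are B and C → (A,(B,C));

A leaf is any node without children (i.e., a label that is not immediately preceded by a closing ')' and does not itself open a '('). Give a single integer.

Newick: ((C,J),(((Y,T,E),(U,(S,Q,R,W),X,Z),A),D));
Scan left-to-right; a leaf is any maximal label run not followed by '(':
  pos 2: leaf 'C' → count = 1
  pos 4: leaf 'J' → count = 2
  pos 10: leaf 'Y' → count = 3
  pos 12: leaf 'T' → count = 4
  pos 14: leaf 'E' → count = 5
  pos 18: leaf 'U' → count = 6
  pos 21: leaf 'S' → count = 7
  pos 23: leaf 'Q' → count = 8
  pos 25: leaf 'R' → count = 9
  pos 27: leaf 'W' → count = 10
  pos 30: leaf 'X' → count = 11
  pos 32: leaf 'Z' → count = 12
  pos 35: leaf 'A' → count = 13
  pos 38: leaf 'D' → count = 14
Total leaves: 14

Answer: 14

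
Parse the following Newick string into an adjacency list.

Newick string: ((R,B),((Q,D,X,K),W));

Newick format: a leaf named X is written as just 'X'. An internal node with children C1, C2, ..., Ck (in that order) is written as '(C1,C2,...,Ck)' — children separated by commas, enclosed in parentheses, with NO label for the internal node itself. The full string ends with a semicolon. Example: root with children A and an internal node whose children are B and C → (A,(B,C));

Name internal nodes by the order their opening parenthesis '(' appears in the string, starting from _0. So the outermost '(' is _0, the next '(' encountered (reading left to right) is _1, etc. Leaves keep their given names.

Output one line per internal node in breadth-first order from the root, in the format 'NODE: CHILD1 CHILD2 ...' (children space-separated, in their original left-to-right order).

Answer: _0: _1 _2
_1: R B
_2: _3 W
_3: Q D X K

Derivation:
Input: ((R,B),((Q,D,X,K),W));
Scanning left-to-right, naming '(' by encounter order:
  pos 0: '(' -> open internal node _0 (depth 1)
  pos 1: '(' -> open internal node _1 (depth 2)
  pos 5: ')' -> close internal node _1 (now at depth 1)
  pos 7: '(' -> open internal node _2 (depth 2)
  pos 8: '(' -> open internal node _3 (depth 3)
  pos 16: ')' -> close internal node _3 (now at depth 2)
  pos 19: ')' -> close internal node _2 (now at depth 1)
  pos 20: ')' -> close internal node _0 (now at depth 0)
Total internal nodes: 4
BFS adjacency from root:
  _0: _1 _2
  _1: R B
  _2: _3 W
  _3: Q D X K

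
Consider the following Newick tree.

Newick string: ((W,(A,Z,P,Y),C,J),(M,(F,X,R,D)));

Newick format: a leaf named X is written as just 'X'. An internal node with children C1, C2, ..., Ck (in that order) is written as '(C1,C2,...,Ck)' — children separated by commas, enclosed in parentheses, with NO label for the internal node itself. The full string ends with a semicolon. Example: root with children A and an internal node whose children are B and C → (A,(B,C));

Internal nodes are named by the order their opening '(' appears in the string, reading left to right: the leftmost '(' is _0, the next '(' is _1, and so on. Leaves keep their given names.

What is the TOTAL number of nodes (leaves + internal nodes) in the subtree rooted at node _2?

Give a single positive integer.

Newick: ((W,(A,Z,P,Y),C,J),(M,(F,X,R,D)));
Locate _2: it is the '(' at position 4 (the 3rd '(' reading left to right).
Query: subtree rooted at _2
_2: subtree_size = 1 + 4
  A: subtree_size = 1 + 0
  Z: subtree_size = 1 + 0
  P: subtree_size = 1 + 0
  Y: subtree_size = 1 + 0
Total subtree size of _2: 5

Answer: 5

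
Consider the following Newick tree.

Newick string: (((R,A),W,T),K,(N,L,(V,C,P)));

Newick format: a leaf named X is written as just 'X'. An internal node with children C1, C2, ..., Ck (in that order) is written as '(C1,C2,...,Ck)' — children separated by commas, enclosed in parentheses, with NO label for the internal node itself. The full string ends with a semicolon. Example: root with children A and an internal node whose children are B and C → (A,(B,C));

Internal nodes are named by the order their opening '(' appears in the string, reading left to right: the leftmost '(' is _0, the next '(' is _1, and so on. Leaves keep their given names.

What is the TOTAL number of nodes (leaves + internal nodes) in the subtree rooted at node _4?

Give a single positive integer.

Newick: (((R,A),W,T),K,(N,L,(V,C,P)));
Locate _4: it is the '(' at position 20 (the 5th '(' reading left to right).
Query: subtree rooted at _4
_4: subtree_size = 1 + 3
  V: subtree_size = 1 + 0
  C: subtree_size = 1 + 0
  P: subtree_size = 1 + 0
Total subtree size of _4: 4

Answer: 4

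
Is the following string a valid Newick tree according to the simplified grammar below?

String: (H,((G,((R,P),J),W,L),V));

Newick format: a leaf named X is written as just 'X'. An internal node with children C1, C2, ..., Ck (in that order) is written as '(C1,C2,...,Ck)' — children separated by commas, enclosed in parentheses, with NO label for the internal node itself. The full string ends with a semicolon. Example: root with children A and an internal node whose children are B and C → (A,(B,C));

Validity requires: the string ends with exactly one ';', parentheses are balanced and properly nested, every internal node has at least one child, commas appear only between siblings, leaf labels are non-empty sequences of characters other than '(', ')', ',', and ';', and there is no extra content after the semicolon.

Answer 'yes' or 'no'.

Input: (H,((G,((R,P),J),W,L),V));
Paren balance: 5 '(' vs 5 ')' OK
Ends with single ';': True
Full parse: OK
Valid: True

Answer: yes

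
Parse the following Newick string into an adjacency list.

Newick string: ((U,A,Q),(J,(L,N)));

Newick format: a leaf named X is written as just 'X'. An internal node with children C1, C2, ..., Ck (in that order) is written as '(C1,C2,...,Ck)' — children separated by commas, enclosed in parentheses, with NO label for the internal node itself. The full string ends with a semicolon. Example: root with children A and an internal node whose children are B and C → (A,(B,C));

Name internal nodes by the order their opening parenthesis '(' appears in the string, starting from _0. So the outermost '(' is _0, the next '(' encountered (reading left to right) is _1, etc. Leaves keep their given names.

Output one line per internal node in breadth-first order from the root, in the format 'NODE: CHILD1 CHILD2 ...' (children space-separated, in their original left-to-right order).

Answer: _0: _1 _2
_1: U A Q
_2: J _3
_3: L N

Derivation:
Input: ((U,A,Q),(J,(L,N)));
Scanning left-to-right, naming '(' by encounter order:
  pos 0: '(' -> open internal node _0 (depth 1)
  pos 1: '(' -> open internal node _1 (depth 2)
  pos 7: ')' -> close internal node _1 (now at depth 1)
  pos 9: '(' -> open internal node _2 (depth 2)
  pos 12: '(' -> open internal node _3 (depth 3)
  pos 16: ')' -> close internal node _3 (now at depth 2)
  pos 17: ')' -> close internal node _2 (now at depth 1)
  pos 18: ')' -> close internal node _0 (now at depth 0)
Total internal nodes: 4
BFS adjacency from root:
  _0: _1 _2
  _1: U A Q
  _2: J _3
  _3: L N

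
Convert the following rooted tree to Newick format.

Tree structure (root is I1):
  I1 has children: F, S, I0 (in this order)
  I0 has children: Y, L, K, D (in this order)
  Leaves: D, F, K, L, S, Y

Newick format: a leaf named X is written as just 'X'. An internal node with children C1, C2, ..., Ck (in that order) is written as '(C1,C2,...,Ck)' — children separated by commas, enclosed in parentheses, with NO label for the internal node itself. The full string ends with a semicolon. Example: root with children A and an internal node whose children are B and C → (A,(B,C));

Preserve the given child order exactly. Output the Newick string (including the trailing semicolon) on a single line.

internal I1 with children ['F', 'S', 'I0']
  leaf 'F' → 'F'
  leaf 'S' → 'S'
  internal I0 with children ['Y', 'L', 'K', 'D']
    leaf 'Y' → 'Y'
    leaf 'L' → 'L'
    leaf 'K' → 'K'
    leaf 'D' → 'D'
  → '(Y,L,K,D)'
→ '(F,S,(Y,L,K,D))'
Final: (F,S,(Y,L,K,D));

Answer: (F,S,(Y,L,K,D));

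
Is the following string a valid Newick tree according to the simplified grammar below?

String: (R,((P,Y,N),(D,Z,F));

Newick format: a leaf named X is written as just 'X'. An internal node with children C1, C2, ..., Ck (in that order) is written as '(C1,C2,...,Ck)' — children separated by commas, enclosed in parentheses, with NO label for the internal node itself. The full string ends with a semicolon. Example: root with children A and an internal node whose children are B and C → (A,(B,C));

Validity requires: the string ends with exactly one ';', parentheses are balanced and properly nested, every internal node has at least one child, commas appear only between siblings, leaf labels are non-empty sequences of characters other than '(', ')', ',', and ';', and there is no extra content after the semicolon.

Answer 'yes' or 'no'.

Input: (R,((P,Y,N),(D,Z,F));
Paren balance: 4 '(' vs 3 ')' MISMATCH
Ends with single ';': True
Full parse: FAILS (expected , or ) at pos 20)
Valid: False

Answer: no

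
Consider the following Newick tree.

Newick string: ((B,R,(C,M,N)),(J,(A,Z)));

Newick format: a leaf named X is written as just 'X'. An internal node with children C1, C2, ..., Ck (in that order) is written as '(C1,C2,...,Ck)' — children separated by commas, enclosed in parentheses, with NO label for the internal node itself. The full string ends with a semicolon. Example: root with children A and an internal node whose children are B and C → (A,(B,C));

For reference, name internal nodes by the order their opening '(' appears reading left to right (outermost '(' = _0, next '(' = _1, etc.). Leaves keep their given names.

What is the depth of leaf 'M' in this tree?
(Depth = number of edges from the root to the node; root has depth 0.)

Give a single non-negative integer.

Answer: 3

Derivation:
Newick: ((B,R,(C,M,N)),(J,(A,Z)));
Naming internals by '(' encounter order: outermost '(' = _0, next = _1, ...
Query node: M
Path from root: _0 -> _1 -> _2 -> M
Depth of M: 3 (number of edges from root)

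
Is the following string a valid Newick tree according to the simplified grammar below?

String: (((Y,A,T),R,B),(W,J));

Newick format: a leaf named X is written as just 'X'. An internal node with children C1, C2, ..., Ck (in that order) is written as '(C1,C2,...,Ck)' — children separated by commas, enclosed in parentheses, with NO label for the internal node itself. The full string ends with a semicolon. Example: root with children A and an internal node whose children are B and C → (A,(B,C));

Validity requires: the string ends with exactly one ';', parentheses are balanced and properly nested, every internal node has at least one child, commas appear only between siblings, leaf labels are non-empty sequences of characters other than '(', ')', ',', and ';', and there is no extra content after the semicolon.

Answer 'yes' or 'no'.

Answer: yes

Derivation:
Input: (((Y,A,T),R,B),(W,J));
Paren balance: 4 '(' vs 4 ')' OK
Ends with single ';': True
Full parse: OK
Valid: True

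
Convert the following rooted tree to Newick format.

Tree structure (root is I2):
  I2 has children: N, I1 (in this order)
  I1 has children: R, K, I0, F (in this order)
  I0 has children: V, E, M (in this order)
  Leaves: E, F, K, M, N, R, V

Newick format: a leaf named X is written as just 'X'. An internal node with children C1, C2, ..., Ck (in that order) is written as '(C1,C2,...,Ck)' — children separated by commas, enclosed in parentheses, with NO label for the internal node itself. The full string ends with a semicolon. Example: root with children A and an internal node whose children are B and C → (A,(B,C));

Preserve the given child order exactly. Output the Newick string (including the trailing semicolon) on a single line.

Answer: (N,(R,K,(V,E,M),F));

Derivation:
internal I2 with children ['N', 'I1']
  leaf 'N' → 'N'
  internal I1 with children ['R', 'K', 'I0', 'F']
    leaf 'R' → 'R'
    leaf 'K' → 'K'
    internal I0 with children ['V', 'E', 'M']
      leaf 'V' → 'V'
      leaf 'E' → 'E'
      leaf 'M' → 'M'
    → '(V,E,M)'
    leaf 'F' → 'F'
  → '(R,K,(V,E,M),F)'
→ '(N,(R,K,(V,E,M),F))'
Final: (N,(R,K,(V,E,M),F));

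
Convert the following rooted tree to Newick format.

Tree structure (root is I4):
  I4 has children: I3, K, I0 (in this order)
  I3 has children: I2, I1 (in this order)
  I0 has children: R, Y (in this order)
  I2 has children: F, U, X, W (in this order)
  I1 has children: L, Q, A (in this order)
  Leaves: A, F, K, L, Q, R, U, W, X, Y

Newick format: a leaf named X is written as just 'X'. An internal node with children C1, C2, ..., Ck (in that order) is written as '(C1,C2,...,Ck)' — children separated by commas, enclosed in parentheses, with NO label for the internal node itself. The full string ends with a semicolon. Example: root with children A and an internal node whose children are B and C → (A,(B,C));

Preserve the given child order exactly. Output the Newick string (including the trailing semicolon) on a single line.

internal I4 with children ['I3', 'K', 'I0']
  internal I3 with children ['I2', 'I1']
    internal I2 with children ['F', 'U', 'X', 'W']
      leaf 'F' → 'F'
      leaf 'U' → 'U'
      leaf 'X' → 'X'
      leaf 'W' → 'W'
    → '(F,U,X,W)'
    internal I1 with children ['L', 'Q', 'A']
      leaf 'L' → 'L'
      leaf 'Q' → 'Q'
      leaf 'A' → 'A'
    → '(L,Q,A)'
  → '((F,U,X,W),(L,Q,A))'
  leaf 'K' → 'K'
  internal I0 with children ['R', 'Y']
    leaf 'R' → 'R'
    leaf 'Y' → 'Y'
  → '(R,Y)'
→ '(((F,U,X,W),(L,Q,A)),K,(R,Y))'
Final: (((F,U,X,W),(L,Q,A)),K,(R,Y));

Answer: (((F,U,X,W),(L,Q,A)),K,(R,Y));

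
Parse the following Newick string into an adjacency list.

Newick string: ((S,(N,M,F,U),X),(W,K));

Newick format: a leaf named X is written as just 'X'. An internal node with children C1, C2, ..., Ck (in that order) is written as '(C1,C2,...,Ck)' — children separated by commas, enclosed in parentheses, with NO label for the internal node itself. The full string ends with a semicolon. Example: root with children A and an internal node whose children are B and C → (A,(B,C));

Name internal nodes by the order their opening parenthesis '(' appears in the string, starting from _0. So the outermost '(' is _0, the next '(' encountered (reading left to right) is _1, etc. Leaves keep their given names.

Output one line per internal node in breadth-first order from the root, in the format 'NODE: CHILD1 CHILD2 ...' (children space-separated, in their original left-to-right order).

Answer: _0: _1 _3
_1: S _2 X
_3: W K
_2: N M F U

Derivation:
Input: ((S,(N,M,F,U),X),(W,K));
Scanning left-to-right, naming '(' by encounter order:
  pos 0: '(' -> open internal node _0 (depth 1)
  pos 1: '(' -> open internal node _1 (depth 2)
  pos 4: '(' -> open internal node _2 (depth 3)
  pos 12: ')' -> close internal node _2 (now at depth 2)
  pos 15: ')' -> close internal node _1 (now at depth 1)
  pos 17: '(' -> open internal node _3 (depth 2)
  pos 21: ')' -> close internal node _3 (now at depth 1)
  pos 22: ')' -> close internal node _0 (now at depth 0)
Total internal nodes: 4
BFS adjacency from root:
  _0: _1 _3
  _1: S _2 X
  _3: W K
  _2: N M F U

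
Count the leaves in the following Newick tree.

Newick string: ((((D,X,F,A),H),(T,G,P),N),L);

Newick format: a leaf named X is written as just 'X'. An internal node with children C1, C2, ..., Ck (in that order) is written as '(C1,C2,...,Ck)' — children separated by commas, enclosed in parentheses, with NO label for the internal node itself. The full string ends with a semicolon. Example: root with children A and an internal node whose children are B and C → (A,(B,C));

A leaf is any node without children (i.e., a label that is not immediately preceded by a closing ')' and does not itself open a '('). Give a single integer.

Answer: 10

Derivation:
Newick: ((((D,X,F,A),H),(T,G,P),N),L);
Scan left-to-right; a leaf is any maximal label run not followed by '(':
  pos 4: leaf 'D' → count = 1
  pos 6: leaf 'X' → count = 2
  pos 8: leaf 'F' → count = 3
  pos 10: leaf 'A' → count = 4
  pos 13: leaf 'H' → count = 5
  pos 17: leaf 'T' → count = 6
  pos 19: leaf 'G' → count = 7
  pos 21: leaf 'P' → count = 8
  pos 24: leaf 'N' → count = 9
  pos 27: leaf 'L' → count = 10
Total leaves: 10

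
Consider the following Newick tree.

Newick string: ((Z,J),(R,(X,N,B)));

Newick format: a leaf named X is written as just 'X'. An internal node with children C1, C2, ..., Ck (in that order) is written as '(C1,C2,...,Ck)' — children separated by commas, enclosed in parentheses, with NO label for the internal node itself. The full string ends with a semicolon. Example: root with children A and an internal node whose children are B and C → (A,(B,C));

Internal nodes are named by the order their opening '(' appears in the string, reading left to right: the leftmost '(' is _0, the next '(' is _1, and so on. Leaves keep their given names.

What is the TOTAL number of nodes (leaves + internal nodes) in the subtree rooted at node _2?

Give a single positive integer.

Answer: 6

Derivation:
Newick: ((Z,J),(R,(X,N,B)));
Locate _2: it is the '(' at position 7 (the 3rd '(' reading left to right).
Query: subtree rooted at _2
_2: subtree_size = 1 + 5
  R: subtree_size = 1 + 0
  _3: subtree_size = 1 + 3
    X: subtree_size = 1 + 0
    N: subtree_size = 1 + 0
    B: subtree_size = 1 + 0
Total subtree size of _2: 6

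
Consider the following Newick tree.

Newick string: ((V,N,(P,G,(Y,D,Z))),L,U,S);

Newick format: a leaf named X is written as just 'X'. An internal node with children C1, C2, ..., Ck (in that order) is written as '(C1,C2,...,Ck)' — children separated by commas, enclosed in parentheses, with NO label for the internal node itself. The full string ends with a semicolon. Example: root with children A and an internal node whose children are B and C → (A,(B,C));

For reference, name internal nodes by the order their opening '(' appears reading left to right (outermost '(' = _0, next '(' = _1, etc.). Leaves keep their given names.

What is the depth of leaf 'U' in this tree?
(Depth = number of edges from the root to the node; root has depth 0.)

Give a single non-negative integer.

Newick: ((V,N,(P,G,(Y,D,Z))),L,U,S);
Naming internals by '(' encounter order: outermost '(' = _0, next = _1, ...
Query node: U
Path from root: _0 -> U
Depth of U: 1 (number of edges from root)

Answer: 1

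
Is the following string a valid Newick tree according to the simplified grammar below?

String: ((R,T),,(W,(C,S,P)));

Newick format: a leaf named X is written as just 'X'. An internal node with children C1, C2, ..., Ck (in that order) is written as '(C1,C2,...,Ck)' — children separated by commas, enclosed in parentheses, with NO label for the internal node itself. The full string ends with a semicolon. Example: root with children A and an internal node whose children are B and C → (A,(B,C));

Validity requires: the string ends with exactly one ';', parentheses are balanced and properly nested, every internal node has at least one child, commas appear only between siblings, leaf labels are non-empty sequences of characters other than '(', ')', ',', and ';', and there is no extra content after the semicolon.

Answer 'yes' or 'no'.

Input: ((R,T),,(W,(C,S,P)));
Paren balance: 4 '(' vs 4 ')' OK
Ends with single ';': True
Full parse: FAILS (empty leaf label at pos 7)
Valid: False

Answer: no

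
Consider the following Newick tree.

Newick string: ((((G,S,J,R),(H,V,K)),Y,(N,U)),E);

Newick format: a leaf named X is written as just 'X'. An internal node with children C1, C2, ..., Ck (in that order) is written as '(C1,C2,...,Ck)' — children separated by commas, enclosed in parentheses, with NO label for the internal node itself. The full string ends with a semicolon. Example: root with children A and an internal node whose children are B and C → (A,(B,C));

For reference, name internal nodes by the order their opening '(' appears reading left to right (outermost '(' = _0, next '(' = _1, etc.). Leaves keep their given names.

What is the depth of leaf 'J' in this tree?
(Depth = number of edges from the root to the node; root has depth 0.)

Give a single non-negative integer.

Answer: 4

Derivation:
Newick: ((((G,S,J,R),(H,V,K)),Y,(N,U)),E);
Naming internals by '(' encounter order: outermost '(' = _0, next = _1, ...
Query node: J
Path from root: _0 -> _1 -> _2 -> _3 -> J
Depth of J: 4 (number of edges from root)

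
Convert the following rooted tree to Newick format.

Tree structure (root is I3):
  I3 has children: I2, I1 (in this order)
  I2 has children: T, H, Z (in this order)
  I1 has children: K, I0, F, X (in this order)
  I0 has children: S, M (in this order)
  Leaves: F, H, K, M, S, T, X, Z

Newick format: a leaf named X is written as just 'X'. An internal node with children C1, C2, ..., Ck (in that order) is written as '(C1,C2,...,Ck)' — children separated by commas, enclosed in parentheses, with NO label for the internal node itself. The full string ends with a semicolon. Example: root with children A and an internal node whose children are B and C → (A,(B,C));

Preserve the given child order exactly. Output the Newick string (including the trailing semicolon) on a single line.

Answer: ((T,H,Z),(K,(S,M),F,X));

Derivation:
internal I3 with children ['I2', 'I1']
  internal I2 with children ['T', 'H', 'Z']
    leaf 'T' → 'T'
    leaf 'H' → 'H'
    leaf 'Z' → 'Z'
  → '(T,H,Z)'
  internal I1 with children ['K', 'I0', 'F', 'X']
    leaf 'K' → 'K'
    internal I0 with children ['S', 'M']
      leaf 'S' → 'S'
      leaf 'M' → 'M'
    → '(S,M)'
    leaf 'F' → 'F'
    leaf 'X' → 'X'
  → '(K,(S,M),F,X)'
→ '((T,H,Z),(K,(S,M),F,X))'
Final: ((T,H,Z),(K,(S,M),F,X));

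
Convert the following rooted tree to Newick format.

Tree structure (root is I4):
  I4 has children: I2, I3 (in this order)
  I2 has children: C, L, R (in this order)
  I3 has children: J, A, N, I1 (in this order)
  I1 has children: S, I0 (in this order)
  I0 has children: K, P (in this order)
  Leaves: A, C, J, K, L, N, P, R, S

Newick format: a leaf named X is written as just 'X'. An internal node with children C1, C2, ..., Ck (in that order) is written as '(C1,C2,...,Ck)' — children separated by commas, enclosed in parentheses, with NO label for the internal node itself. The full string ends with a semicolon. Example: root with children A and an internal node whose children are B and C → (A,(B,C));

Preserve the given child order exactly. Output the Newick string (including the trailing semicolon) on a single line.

internal I4 with children ['I2', 'I3']
  internal I2 with children ['C', 'L', 'R']
    leaf 'C' → 'C'
    leaf 'L' → 'L'
    leaf 'R' → 'R'
  → '(C,L,R)'
  internal I3 with children ['J', 'A', 'N', 'I1']
    leaf 'J' → 'J'
    leaf 'A' → 'A'
    leaf 'N' → 'N'
    internal I1 with children ['S', 'I0']
      leaf 'S' → 'S'
      internal I0 with children ['K', 'P']
        leaf 'K' → 'K'
        leaf 'P' → 'P'
      → '(K,P)'
    → '(S,(K,P))'
  → '(J,A,N,(S,(K,P)))'
→ '((C,L,R),(J,A,N,(S,(K,P))))'
Final: ((C,L,R),(J,A,N,(S,(K,P))));

Answer: ((C,L,R),(J,A,N,(S,(K,P))));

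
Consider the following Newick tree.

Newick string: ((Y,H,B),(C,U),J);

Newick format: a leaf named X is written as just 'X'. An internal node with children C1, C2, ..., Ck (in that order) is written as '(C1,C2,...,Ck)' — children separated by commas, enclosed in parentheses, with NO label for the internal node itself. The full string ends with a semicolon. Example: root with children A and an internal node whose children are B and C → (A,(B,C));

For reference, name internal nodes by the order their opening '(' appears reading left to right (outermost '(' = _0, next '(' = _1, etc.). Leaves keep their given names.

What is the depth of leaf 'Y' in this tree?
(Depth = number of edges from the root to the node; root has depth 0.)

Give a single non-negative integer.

Newick: ((Y,H,B),(C,U),J);
Naming internals by '(' encounter order: outermost '(' = _0, next = _1, ...
Query node: Y
Path from root: _0 -> _1 -> Y
Depth of Y: 2 (number of edges from root)

Answer: 2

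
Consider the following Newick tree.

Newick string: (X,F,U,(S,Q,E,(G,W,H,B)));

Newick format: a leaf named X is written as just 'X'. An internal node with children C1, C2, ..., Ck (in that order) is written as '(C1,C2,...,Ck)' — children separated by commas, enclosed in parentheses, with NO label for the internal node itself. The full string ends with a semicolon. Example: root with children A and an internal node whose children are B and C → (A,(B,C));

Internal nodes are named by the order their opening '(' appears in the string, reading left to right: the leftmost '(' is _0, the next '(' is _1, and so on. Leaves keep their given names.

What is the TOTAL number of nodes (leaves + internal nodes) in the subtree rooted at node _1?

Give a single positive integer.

Newick: (X,F,U,(S,Q,E,(G,W,H,B)));
Locate _1: it is the '(' at position 7 (the 2nd '(' reading left to right).
Query: subtree rooted at _1
_1: subtree_size = 1 + 8
  S: subtree_size = 1 + 0
  Q: subtree_size = 1 + 0
  E: subtree_size = 1 + 0
  _2: subtree_size = 1 + 4
    G: subtree_size = 1 + 0
    W: subtree_size = 1 + 0
    H: subtree_size = 1 + 0
    B: subtree_size = 1 + 0
Total subtree size of _1: 9

Answer: 9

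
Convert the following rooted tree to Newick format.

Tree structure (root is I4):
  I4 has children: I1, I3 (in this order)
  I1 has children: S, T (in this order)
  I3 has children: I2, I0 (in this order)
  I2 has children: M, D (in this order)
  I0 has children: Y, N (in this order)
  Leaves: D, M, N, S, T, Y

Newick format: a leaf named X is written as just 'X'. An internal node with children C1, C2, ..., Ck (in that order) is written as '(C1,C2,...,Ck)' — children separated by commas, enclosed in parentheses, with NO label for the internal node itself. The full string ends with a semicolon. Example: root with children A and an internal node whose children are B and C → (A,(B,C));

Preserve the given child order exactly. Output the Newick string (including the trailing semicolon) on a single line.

Answer: ((S,T),((M,D),(Y,N)));

Derivation:
internal I4 with children ['I1', 'I3']
  internal I1 with children ['S', 'T']
    leaf 'S' → 'S'
    leaf 'T' → 'T'
  → '(S,T)'
  internal I3 with children ['I2', 'I0']
    internal I2 with children ['M', 'D']
      leaf 'M' → 'M'
      leaf 'D' → 'D'
    → '(M,D)'
    internal I0 with children ['Y', 'N']
      leaf 'Y' → 'Y'
      leaf 'N' → 'N'
    → '(Y,N)'
  → '((M,D),(Y,N))'
→ '((S,T),((M,D),(Y,N)))'
Final: ((S,T),((M,D),(Y,N)));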